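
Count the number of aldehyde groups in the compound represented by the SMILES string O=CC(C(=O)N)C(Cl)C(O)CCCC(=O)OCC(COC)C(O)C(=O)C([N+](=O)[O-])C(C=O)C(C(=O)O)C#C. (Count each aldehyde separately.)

2

terminal –CHO: carbonyl C bonded to H and C → aldehyde.
pendant –CONH2: carbonyl C bonded to C and N → amide.
halogen on an sp³ carbon → alkyl halide.
–OH on an sp³ carbon → alcohol (secondary).
–C(=O)–O–C with C on the carbonyl side → ester.
pendant –CH2OCH3: C–O–C linkage → ether.
–OH on an sp³ carbon → alcohol (secondary).
–C(=O)– with carbon on both sides → ketone.
–NO2 on an sp³ carbon → nitro (the N=O is not a carbonyl).
pendant –CHO: carbonyl C bonded to C and H → aldehyde.
pendant –COOH: carbonyl C bonded to C and –OH → carboxylic acid.
C≡C triple bond → alkyne.
Aldehyde appears at: OHC, CH(CHO) → 2.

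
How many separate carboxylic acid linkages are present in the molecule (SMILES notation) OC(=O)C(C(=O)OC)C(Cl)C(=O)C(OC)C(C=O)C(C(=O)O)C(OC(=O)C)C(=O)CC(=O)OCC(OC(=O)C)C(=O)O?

–COOH: carbonyl C bonded to –OH and C → carboxylic acid (the –OH is not a separate alcohol).
pendant –COOCH3: carbonyl C bonded to C and –OCH3 → ester.
halogen on an sp³ carbon → alkyl halide.
–C(=O)– with carbon on both sides → ketone.
pendant –OCH3: C–O–C with sp³ C, no adjacent C=O → ether.
pendant –CHO: carbonyl C bonded to C and H → aldehyde.
pendant –COOH: carbonyl C bonded to C and –OH → carboxylic acid.
pendant –OC(=O)CH3: an acyloxy group → ester.
–C(=O)– with carbon on both sides → ketone.
–C(=O)–O–C with C on the carbonyl side → ester.
pendant –OC(=O)CH3: an acyloxy group → ester.
–COOH: carbonyl C bonded to –OH and C → carboxylic acid (the –OH is not a separate alcohol).
Carboxylic acid appears at: HOOC, CH(COOH), COOH → 3.

3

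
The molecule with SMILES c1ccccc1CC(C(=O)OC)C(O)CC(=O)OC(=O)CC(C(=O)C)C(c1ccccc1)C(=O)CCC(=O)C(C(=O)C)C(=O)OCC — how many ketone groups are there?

C6H5– phenyl ring → arene.
pendant –COOCH3: carbonyl C bonded to C and –OCH3 → ester.
–OH on an sp³ carbon → alcohol (secondary).
two acyl groups sharing one oxygen, –C(=O)–O–C(=O)– → anhydride.
pendant –COCH3: carbonyl C bonded to two carbons → ketone.
pendant –C6H5: benzene ring → arene.
–C(=O)– with carbon on both sides → ketone.
–C(=O)– with carbon on both sides → ketone.
pendant –COCH3: carbonyl C bonded to two carbons → ketone.
–C(=O)OCH2CH3: carbonyl C bonded to C and to –OEt → ester.
Ketone appears at: CH(COCH3), CO, CO, CH(COCH3) → 4.

4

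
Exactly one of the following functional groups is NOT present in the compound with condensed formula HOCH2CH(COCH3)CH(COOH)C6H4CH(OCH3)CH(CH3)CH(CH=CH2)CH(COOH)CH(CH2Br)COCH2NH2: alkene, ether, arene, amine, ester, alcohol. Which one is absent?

amine: present (CH2NH2 — –NH2 on an sp³ carbon with no adjacent C=O → amine).
ether: present (CH(OCH3) — pendant –OCH3: C–O–C with sp³ C, no adjacent C=O → ether).
alkene: present (CH(CH=CH2) — pendant –CH=CH2: C=C double bond → alkene).
arene: present (C6H4 — para-disubstituted benzene ring → arene).
alcohol: present (HOCH2 — HO– on an sp³ carbon → alcohol).
ester: no segment matches this pattern.

ester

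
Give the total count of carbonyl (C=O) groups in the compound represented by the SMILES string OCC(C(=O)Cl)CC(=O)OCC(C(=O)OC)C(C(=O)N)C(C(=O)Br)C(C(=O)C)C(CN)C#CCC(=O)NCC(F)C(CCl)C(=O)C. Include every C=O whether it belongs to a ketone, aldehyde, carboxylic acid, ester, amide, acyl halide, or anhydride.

8

CH(COCl): acyl halide, 1 C=O (running total 1).
CH2COOCH2: ester, 1 C=O (running total 2).
CH(COOCH3): ester, 1 C=O (running total 3).
CH(CONH2): amide, 1 C=O (running total 4).
CH(COBr): acyl halide, 1 C=O (running total 5).
CH(COCH3): ketone, 1 C=O (running total 6).
CH2CONHCH2: amide, 1 C=O (running total 7).
CO: ketone, 1 C=O (running total 8).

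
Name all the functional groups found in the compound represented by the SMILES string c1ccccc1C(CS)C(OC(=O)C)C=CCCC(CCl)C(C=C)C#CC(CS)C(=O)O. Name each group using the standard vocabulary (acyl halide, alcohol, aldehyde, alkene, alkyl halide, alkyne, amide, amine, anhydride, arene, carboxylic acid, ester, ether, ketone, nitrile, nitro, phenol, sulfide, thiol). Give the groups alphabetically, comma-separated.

alkene, alkyl halide, alkyne, arene, carboxylic acid, ester, thiol

Taking each segment in turn:
  C6H5: C6H5– phenyl ring → arene.
  CH(CH2SH): pendant –CH2SH → thiol.
  CH(OCOCH3): pendant –OC(=O)CH3: an acyloxy group → ester.
  CH=CH: C=C double bond → alkene.
  CH(CH2Cl): pendant –CH2X: halogen on sp³ carbon → alkyl halide.
  CH(CH=CH2): pendant –CH=CH2: C=C double bond → alkene.
  C≡C: C≡C triple bond → alkyne.
  CH(CH2SH): pendant –CH2SH → thiol.
  COOH: –COOH: carbonyl C bonded to –OH and C → carboxylic acid (the –OH is not a separate alcohol).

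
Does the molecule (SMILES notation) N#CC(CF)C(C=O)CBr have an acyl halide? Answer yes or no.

Taking each segment in turn:
  N≡C: N≡C–: carbon triple-bonded to nitrogen → nitrile.
  CH(CH2F): pendant –CH2X: halogen on sp³ carbon → alkyl halide.
  CH(CHO): pendant –CHO: carbonyl C bonded to C and H → aldehyde.
  CH2Br: halogen on an sp³ carbon → alkyl halide.
The groups actually present are: aldehyde, alkyl halide, nitrile.

no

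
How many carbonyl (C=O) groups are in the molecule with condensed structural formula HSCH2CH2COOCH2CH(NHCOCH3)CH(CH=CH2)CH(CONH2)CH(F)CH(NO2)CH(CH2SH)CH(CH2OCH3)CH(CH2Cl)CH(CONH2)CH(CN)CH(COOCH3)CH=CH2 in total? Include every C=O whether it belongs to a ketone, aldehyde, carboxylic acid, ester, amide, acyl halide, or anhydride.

5

CH2COOCH2: ester, 1 C=O (running total 1).
CH(NHCOCH3): amide, 1 C=O (running total 2).
CH(CONH2): amide, 1 C=O (running total 3).
CH(CONH2): amide, 1 C=O (running total 4).
CH(COOCH3): ester, 1 C=O (running total 5).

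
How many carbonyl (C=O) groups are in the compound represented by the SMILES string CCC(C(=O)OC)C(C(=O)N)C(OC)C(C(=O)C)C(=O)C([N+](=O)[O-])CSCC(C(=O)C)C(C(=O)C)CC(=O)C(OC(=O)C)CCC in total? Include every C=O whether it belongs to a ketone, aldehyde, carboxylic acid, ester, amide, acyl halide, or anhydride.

CH(COOCH3): ester, 1 C=O (running total 1).
CH(CONH2): amide, 1 C=O (running total 2).
CH(COCH3): ketone, 1 C=O (running total 3).
CO: ketone, 1 C=O (running total 4).
CH(COCH3): ketone, 1 C=O (running total 5).
CH(COCH3): ketone, 1 C=O (running total 6).
CO: ketone, 1 C=O (running total 7).
CH(OCOCH3): ester, 1 C=O (running total 8).

8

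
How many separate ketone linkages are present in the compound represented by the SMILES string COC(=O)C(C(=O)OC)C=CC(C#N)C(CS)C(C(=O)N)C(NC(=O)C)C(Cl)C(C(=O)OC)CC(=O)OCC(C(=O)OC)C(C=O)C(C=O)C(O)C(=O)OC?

0

CH3O–C(=O)–: carbonyl C bonded to C and to –OCH3 → ester (not ketone + ether).
pendant –COOCH3: carbonyl C bonded to C and –OCH3 → ester.
C=C double bond → alkene.
pendant –C≡N: nitrile.
pendant –CH2SH → thiol.
pendant –CONH2: carbonyl C bonded to C and N → amide.
pendant –NHC(=O)CH3: N bonded to a carbonyl → amide (not amine).
halogen on an sp³ carbon → alkyl halide.
pendant –COOCH3: carbonyl C bonded to C and –OCH3 → ester.
–C(=O)–O–C with C on the carbonyl side → ester.
pendant –COOCH3: carbonyl C bonded to C and –OCH3 → ester.
pendant –CHO: carbonyl C bonded to C and H → aldehyde.
pendant –CHO: carbonyl C bonded to C and H → aldehyde.
–OH on an sp³ carbon → alcohol (secondary).
–C(=O)OCH3: carbonyl C bonded to C and to –OCH3 → ester (not ketone + ether).
No segment is a ketone: CH3OOC is ester, not ketone; CH(COOCH3) is ester, not ketone; CH(CONH2) is amide, not ketone. → 0.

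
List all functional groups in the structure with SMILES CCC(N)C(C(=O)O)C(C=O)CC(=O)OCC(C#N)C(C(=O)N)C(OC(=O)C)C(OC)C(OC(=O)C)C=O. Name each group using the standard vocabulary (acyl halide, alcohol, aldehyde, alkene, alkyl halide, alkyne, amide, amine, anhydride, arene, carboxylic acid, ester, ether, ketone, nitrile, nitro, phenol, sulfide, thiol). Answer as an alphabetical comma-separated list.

–NH2 on an sp³ carbon with no adjacent C=O → amine.
pendant –COOH: carbonyl C bonded to C and –OH → carboxylic acid.
pendant –CHO: carbonyl C bonded to C and H → aldehyde.
–C(=O)–O–C with C on the carbonyl side → ester.
pendant –C≡N: nitrile.
pendant –CONH2: carbonyl C bonded to C and N → amide.
pendant –OC(=O)CH3: an acyloxy group → ester.
pendant –OCH3: C–O–C with sp³ C, no adjacent C=O → ether.
pendant –OC(=O)CH3: an acyloxy group → ester.
terminal –CHO: carbonyl C bonded to H and C → aldehyde.

aldehyde, amide, amine, carboxylic acid, ester, ether, nitrile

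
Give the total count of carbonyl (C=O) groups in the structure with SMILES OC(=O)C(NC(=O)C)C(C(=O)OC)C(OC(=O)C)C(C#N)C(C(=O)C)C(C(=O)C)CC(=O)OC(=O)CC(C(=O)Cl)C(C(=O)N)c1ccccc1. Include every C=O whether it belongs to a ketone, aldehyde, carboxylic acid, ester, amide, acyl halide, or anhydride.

HOOC: carboxylic acid, 1 C=O (running total 1).
CH(NHCOCH3): amide, 1 C=O (running total 2).
CH(COOCH3): ester, 1 C=O (running total 3).
CH(OCOCH3): ester, 1 C=O (running total 4).
CH(COCH3): ketone, 1 C=O (running total 5).
CH(COCH3): ketone, 1 C=O (running total 6).
CH2CO-O-COCH2: anhydride, 2 C=O (running total 8).
CH(COCl): acyl halide, 1 C=O (running total 9).
CH(CONH2): amide, 1 C=O (running total 10).

10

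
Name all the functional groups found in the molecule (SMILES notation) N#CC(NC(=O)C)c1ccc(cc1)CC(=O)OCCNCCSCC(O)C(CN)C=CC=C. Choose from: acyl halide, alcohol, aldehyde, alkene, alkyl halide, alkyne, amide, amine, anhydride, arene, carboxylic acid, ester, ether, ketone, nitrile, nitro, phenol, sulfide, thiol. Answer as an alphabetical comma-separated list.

Taking each segment in turn:
  N≡C: N≡C–: carbon triple-bonded to nitrogen → nitrile.
  CH(NHCOCH3): pendant –NHC(=O)CH3: N bonded to a carbonyl → amide (not amine).
  C6H4: para-disubstituted benzene ring → arene.
  CH2COOCH2: –C(=O)–O–C with C on the carbonyl side → ester.
  CH2NHCH2: C–N–C with sp³ carbons and no adjacent C=O → amine (secondary).
  CH2SCH2: C–S–C linkage → sulfide (thioether).
  CH(OH): –OH on an sp³ carbon → alcohol (secondary).
  CH(CH2NH2): pendant –CH2NH2: N on sp³ C, no adjacent C=O → amine.
  CH=CH: C=C double bond → alkene.
  CH=CH2: C=C double bond → alkene.

alcohol, alkene, amide, amine, arene, ester, nitrile, sulfide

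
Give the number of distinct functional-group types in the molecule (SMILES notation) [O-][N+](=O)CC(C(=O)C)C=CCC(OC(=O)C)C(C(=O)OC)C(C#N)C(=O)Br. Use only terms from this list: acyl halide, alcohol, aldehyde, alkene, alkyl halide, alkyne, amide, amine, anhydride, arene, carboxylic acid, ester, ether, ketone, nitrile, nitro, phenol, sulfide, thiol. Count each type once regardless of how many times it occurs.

6

Reading the structure from left to right:
  O2NCH2: –NO2 on carbon → nitro group.
  CH(COCH3): pendant –COCH3: carbonyl C bonded to two carbons → ketone.
  CH=CH: C=C double bond → alkene.
  CH(OCOCH3): pendant –OC(=O)CH3: an acyloxy group → ester.
  CH(COOCH3): pendant –COOCH3: carbonyl C bonded to C and –OCH3 → ester.
  CH(CN): pendant –C≡N: nitrile.
  COBr: –C(=O)Br: carbonyl C bonded to C and to a halogen → acyl halide (not alkyl halide).
Distinct types present: acyl halide, alkene, ester, ketone, nitrile, nitro.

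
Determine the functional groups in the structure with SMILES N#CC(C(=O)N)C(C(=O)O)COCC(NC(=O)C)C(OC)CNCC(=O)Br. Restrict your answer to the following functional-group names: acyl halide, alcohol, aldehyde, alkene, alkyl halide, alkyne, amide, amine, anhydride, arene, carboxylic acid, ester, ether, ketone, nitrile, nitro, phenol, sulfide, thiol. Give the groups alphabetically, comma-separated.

acyl halide, amide, amine, carboxylic acid, ether, nitrile

N≡C–: carbon triple-bonded to nitrogen → nitrile.
pendant –CONH2: carbonyl C bonded to C and N → amide.
pendant –COOH: carbonyl C bonded to C and –OH → carboxylic acid.
C–O–C with sp³ carbons on both sides and no adjacent C=O → ether.
pendant –NHC(=O)CH3: N bonded to a carbonyl → amide (not amine).
pendant –OCH3: C–O–C with sp³ C, no adjacent C=O → ether.
C–N–C with sp³ carbons and no adjacent C=O → amine (secondary).
–C(=O)Br: carbonyl C bonded to C and to a halogen → acyl halide (not alkyl halide).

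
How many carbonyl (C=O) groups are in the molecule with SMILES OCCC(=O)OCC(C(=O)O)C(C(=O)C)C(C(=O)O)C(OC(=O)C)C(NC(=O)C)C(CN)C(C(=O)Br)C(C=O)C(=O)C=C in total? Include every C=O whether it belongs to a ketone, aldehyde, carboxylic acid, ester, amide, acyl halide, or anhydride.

CH2COOCH2: ester, 1 C=O (running total 1).
CH(COOH): carboxylic acid, 1 C=O (running total 2).
CH(COCH3): ketone, 1 C=O (running total 3).
CH(COOH): carboxylic acid, 1 C=O (running total 4).
CH(OCOCH3): ester, 1 C=O (running total 5).
CH(NHCOCH3): amide, 1 C=O (running total 6).
CH(COBr): acyl halide, 1 C=O (running total 7).
CH(CHO): aldehyde, 1 C=O (running total 8).
CO: ketone, 1 C=O (running total 9).

9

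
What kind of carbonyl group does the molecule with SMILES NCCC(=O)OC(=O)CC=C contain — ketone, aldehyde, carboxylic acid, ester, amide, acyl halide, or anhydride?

The carbonyl is in the CH2CO-O-COCH2 segment: two acyl groups sharing one oxygen, –C(=O)–O–C(=O)– → anhydride.

anhydride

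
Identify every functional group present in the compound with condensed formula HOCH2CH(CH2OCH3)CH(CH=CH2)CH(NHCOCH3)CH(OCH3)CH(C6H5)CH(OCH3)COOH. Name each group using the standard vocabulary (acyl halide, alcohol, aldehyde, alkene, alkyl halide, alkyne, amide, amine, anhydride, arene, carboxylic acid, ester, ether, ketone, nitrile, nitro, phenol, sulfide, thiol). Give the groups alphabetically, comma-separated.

Taking each segment in turn:
  HOCH2: HO– on an sp³ carbon → alcohol.
  CH(CH2OCH3): pendant –CH2OCH3: C–O–C linkage → ether.
  CH(CH=CH2): pendant –CH=CH2: C=C double bond → alkene.
  CH(NHCOCH3): pendant –NHC(=O)CH3: N bonded to a carbonyl → amide (not amine).
  CH(OCH3): pendant –OCH3: C–O–C with sp³ C, no adjacent C=O → ether.
  CH(C6H5): pendant –C6H5: benzene ring → arene.
  CH(OCH3): pendant –OCH3: C–O–C with sp³ C, no adjacent C=O → ether.
  COOH: –COOH: carbonyl C bonded to –OH and C → carboxylic acid (the –OH is not a separate alcohol).

alcohol, alkene, amide, arene, carboxylic acid, ether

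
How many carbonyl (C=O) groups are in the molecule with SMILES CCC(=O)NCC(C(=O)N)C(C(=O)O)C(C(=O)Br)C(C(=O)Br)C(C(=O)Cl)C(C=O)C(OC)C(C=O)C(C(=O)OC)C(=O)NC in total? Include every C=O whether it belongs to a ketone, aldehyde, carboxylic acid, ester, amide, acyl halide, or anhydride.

CH2CONHCH2: amide, 1 C=O (running total 1).
CH(CONH2): amide, 1 C=O (running total 2).
CH(COOH): carboxylic acid, 1 C=O (running total 3).
CH(COBr): acyl halide, 1 C=O (running total 4).
CH(COBr): acyl halide, 1 C=O (running total 5).
CH(COCl): acyl halide, 1 C=O (running total 6).
CH(CHO): aldehyde, 1 C=O (running total 7).
CH(CHO): aldehyde, 1 C=O (running total 8).
CH(COOCH3): ester, 1 C=O (running total 9).
CONHCH3: amide, 1 C=O (running total 10).

10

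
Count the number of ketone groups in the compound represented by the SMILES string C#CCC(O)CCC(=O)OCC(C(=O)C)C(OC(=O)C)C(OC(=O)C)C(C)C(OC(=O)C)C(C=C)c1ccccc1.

C≡C triple bond → alkyne.
–OH on an sp³ carbon → alcohol (secondary).
–C(=O)–O–C with C on the carbonyl side → ester.
pendant –COCH3: carbonyl C bonded to two carbons → ketone.
pendant –OC(=O)CH3: an acyloxy group → ester.
pendant –OC(=O)CH3: an acyloxy group → ester.
pendant –OC(=O)CH3: an acyloxy group → ester.
pendant –CH=CH2: C=C double bond → alkene.
–C6H5 phenyl ring → arene.
Ketone appears at: CH(COCH3) → 1.

1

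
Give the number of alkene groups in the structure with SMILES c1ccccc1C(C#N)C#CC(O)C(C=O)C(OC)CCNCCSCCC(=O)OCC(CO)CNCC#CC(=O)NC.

0

Working along the chain:
  C6H5: C6H5– phenyl ring → arene.
  CH(CN): pendant –C≡N: nitrile.
  C≡C: C≡C triple bond → alkyne.
  CH(OH): –OH on an sp³ carbon → alcohol (secondary).
  CH(CHO): pendant –CHO: carbonyl C bonded to C and H → aldehyde.
  CH(OCH3): pendant –OCH3: C–O–C with sp³ C, no adjacent C=O → ether.
  CH2NHCH2: C–N–C with sp³ carbons and no adjacent C=O → amine (secondary).
  CH2SCH2: C–S–C linkage → sulfide (thioether).
  CH2COOCH2: –C(=O)–O–C with C on the carbonyl side → ester.
  CH(CH2OH): pendant –CH2OH on an sp³ backbone C → alcohol.
  CH2NHCH2: C–N–C with sp³ carbons and no adjacent C=O → amine (secondary).
  C≡C: C≡C triple bond → alkyne.
  CONHCH3: –C(=O)NHCH3: carbonyl C bonded to C and to N → amide (the N is not an amine).
No segment is a alkene: C6H5 is arene, not alkene; C≡C is alkyne, not alkene; C≡C is alkyne, not alkene. → 0.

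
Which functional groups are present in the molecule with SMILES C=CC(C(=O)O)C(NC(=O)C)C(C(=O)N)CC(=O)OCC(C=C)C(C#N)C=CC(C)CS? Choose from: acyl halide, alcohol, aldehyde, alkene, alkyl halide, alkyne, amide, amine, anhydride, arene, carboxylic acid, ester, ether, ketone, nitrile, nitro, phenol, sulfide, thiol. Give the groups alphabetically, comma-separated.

alkene, amide, carboxylic acid, ester, nitrile, thiol

Taking each segment in turn:
  CH2=CH: C=C double bond → alkene.
  CH(COOH): pendant –COOH: carbonyl C bonded to C and –OH → carboxylic acid.
  CH(NHCOCH3): pendant –NHC(=O)CH3: N bonded to a carbonyl → amide (not amine).
  CH(CONH2): pendant –CONH2: carbonyl C bonded to C and N → amide.
  CH2COOCH2: –C(=O)–O–C with C on the carbonyl side → ester.
  CH(CH=CH2): pendant –CH=CH2: C=C double bond → alkene.
  CH(CN): pendant –C≡N: nitrile.
  CH=CH: C=C double bond → alkene.
  CH2SH: –SH on an sp³ carbon → thiol.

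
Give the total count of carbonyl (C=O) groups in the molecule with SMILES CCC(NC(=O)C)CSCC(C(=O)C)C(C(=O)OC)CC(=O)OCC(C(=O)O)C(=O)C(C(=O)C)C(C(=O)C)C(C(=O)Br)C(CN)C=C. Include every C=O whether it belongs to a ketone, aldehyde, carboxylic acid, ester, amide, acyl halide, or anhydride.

9

CH(NHCOCH3): amide, 1 C=O (running total 1).
CH(COCH3): ketone, 1 C=O (running total 2).
CH(COOCH3): ester, 1 C=O (running total 3).
CH2COOCH2: ester, 1 C=O (running total 4).
CH(COOH): carboxylic acid, 1 C=O (running total 5).
CO: ketone, 1 C=O (running total 6).
CH(COCH3): ketone, 1 C=O (running total 7).
CH(COCH3): ketone, 1 C=O (running total 8).
CH(COBr): acyl halide, 1 C=O (running total 9).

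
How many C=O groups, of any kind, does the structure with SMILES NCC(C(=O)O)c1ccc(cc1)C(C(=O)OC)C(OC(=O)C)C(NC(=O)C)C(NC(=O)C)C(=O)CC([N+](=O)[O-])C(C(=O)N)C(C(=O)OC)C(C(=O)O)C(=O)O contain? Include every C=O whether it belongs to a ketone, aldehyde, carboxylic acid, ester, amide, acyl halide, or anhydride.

CH(COOH): carboxylic acid, 1 C=O (running total 1).
CH(COOCH3): ester, 1 C=O (running total 2).
CH(OCOCH3): ester, 1 C=O (running total 3).
CH(NHCOCH3): amide, 1 C=O (running total 4).
CH(NHCOCH3): amide, 1 C=O (running total 5).
CO: ketone, 1 C=O (running total 6).
CH(CONH2): amide, 1 C=O (running total 7).
CH(COOCH3): ester, 1 C=O (running total 8).
CH(COOH): carboxylic acid, 1 C=O (running total 9).
COOH: carboxylic acid, 1 C=O (running total 10).

10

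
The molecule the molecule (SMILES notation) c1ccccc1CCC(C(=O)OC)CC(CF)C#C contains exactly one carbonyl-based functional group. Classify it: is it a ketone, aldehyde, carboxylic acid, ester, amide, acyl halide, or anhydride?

ester

The carbonyl is in the CH(COOCH3) segment: pendant –COOCH3: carbonyl C bonded to C and –OCH3 → ester.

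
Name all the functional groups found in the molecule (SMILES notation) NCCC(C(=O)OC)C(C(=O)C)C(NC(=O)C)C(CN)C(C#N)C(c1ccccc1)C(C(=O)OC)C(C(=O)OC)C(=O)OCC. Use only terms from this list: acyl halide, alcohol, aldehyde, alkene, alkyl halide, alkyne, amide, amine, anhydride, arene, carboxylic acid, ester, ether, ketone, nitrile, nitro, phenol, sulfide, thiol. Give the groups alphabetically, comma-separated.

amide, amine, arene, ester, ketone, nitrile

Reading the structure from left to right:
  H2NCH2: –NH2 on an sp³ carbon with no adjacent C=O → amine.
  CH(COOCH3): pendant –COOCH3: carbonyl C bonded to C and –OCH3 → ester.
  CH(COCH3): pendant –COCH3: carbonyl C bonded to two carbons → ketone.
  CH(NHCOCH3): pendant –NHC(=O)CH3: N bonded to a carbonyl → amide (not amine).
  CH(CH2NH2): pendant –CH2NH2: N on sp³ C, no adjacent C=O → amine.
  CH(CN): pendant –C≡N: nitrile.
  CH(C6H5): pendant –C6H5: benzene ring → arene.
  CH(COOCH3): pendant –COOCH3: carbonyl C bonded to C and –OCH3 → ester.
  CH(COOCH3): pendant –COOCH3: carbonyl C bonded to C and –OCH3 → ester.
  COOCH2CH3: –C(=O)OCH2CH3: carbonyl C bonded to C and to –OEt → ester.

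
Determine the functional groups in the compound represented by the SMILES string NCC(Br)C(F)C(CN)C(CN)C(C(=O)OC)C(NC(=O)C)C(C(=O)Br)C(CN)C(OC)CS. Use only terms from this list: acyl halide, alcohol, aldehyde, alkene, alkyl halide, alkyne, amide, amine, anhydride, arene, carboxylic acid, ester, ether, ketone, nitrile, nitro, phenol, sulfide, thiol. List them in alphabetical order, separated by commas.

acyl halide, alkyl halide, amide, amine, ester, ether, thiol

Working along the chain:
  H2NCH2: –NH2 on an sp³ carbon with no adjacent C=O → amine.
  CH(Br): halogen on an sp³ carbon → alkyl halide.
  CH(F): halogen on an sp³ carbon → alkyl halide.
  CH(CH2NH2): pendant –CH2NH2: N on sp³ C, no adjacent C=O → amine.
  CH(CH2NH2): pendant –CH2NH2: N on sp³ C, no adjacent C=O → amine.
  CH(COOCH3): pendant –COOCH3: carbonyl C bonded to C and –OCH3 → ester.
  CH(NHCOCH3): pendant –NHC(=O)CH3: N bonded to a carbonyl → amide (not amine).
  CH(COBr): pendant –C(=O)X: carbonyl C bonded to C and halogen → acyl halide.
  CH(CH2NH2): pendant –CH2NH2: N on sp³ C, no adjacent C=O → amine.
  CH(OCH3): pendant –OCH3: C–O–C with sp³ C, no adjacent C=O → ether.
  CH2SH: –SH on an sp³ carbon → thiol.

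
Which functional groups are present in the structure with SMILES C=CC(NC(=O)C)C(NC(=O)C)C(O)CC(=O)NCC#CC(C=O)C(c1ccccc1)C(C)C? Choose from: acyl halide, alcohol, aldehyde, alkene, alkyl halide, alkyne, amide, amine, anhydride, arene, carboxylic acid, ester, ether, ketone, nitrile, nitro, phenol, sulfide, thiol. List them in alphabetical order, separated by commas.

C=C double bond → alkene.
pendant –NHC(=O)CH3: N bonded to a carbonyl → amide (not amine).
pendant –NHC(=O)CH3: N bonded to a carbonyl → amide (not amine).
–OH on an sp³ carbon → alcohol (secondary).
–C(=O)–N– linkage → amide (the N is not an amine).
C≡C triple bond → alkyne.
pendant –CHO: carbonyl C bonded to C and H → aldehyde.
pendant –C6H5: benzene ring → arene.

alcohol, aldehyde, alkene, alkyne, amide, arene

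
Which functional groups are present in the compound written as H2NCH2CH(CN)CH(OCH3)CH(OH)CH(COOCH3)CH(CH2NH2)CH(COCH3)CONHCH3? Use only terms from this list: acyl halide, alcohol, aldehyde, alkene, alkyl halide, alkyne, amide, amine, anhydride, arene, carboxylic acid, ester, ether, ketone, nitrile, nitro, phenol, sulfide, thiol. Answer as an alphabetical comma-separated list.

Working along the chain:
  H2NCH2: –NH2 on an sp³ carbon with no adjacent C=O → amine.
  CH(CN): pendant –C≡N: nitrile.
  CH(OCH3): pendant –OCH3: C–O–C with sp³ C, no adjacent C=O → ether.
  CH(OH): –OH on an sp³ carbon → alcohol (secondary).
  CH(COOCH3): pendant –COOCH3: carbonyl C bonded to C and –OCH3 → ester.
  CH(CH2NH2): pendant –CH2NH2: N on sp³ C, no adjacent C=O → amine.
  CH(COCH3): pendant –COCH3: carbonyl C bonded to two carbons → ketone.
  CONHCH3: –C(=O)NHCH3: carbonyl C bonded to C and to N → amide (the N is not an amine).

alcohol, amide, amine, ester, ether, ketone, nitrile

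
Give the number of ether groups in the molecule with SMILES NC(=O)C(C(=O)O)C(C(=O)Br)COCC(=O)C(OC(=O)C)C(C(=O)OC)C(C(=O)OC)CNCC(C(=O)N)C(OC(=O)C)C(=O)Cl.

Working along the chain:
  H2NCO: –C(=O)NH2: carbonyl C bonded to C and to N → amide (the N is not a separate amine).
  CH(COOH): pendant –COOH: carbonyl C bonded to C and –OH → carboxylic acid.
  CH(COBr): pendant –C(=O)X: carbonyl C bonded to C and halogen → acyl halide.
  CH2OCH2: C–O–C with sp³ carbons on both sides and no adjacent C=O → ether.
  CO: –C(=O)– with carbon on both sides → ketone.
  CH(OCOCH3): pendant –OC(=O)CH3: an acyloxy group → ester.
  CH(COOCH3): pendant –COOCH3: carbonyl C bonded to C and –OCH3 → ester.
  CH(COOCH3): pendant –COOCH3: carbonyl C bonded to C and –OCH3 → ester.
  CH2NHCH2: C–N–C with sp³ carbons and no adjacent C=O → amine (secondary).
  CH(CONH2): pendant –CONH2: carbonyl C bonded to C and N → amide.
  CH(OCOCH3): pendant –OC(=O)CH3: an acyloxy group → ester.
  COCl: –C(=O)Cl: carbonyl C bonded to C and to a halogen → acyl halide (not alkyl halide).
Ether appears at: CH2OCH2 → 1.

1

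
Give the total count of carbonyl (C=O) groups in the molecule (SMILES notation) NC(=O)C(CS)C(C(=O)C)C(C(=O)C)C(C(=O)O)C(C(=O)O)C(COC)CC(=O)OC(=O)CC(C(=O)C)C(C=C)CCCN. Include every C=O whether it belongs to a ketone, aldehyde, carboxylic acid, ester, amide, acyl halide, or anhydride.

H2NCO: amide, 1 C=O (running total 1).
CH(COCH3): ketone, 1 C=O (running total 2).
CH(COCH3): ketone, 1 C=O (running total 3).
CH(COOH): carboxylic acid, 1 C=O (running total 4).
CH(COOH): carboxylic acid, 1 C=O (running total 5).
CH2CO-O-COCH2: anhydride, 2 C=O (running total 7).
CH(COCH3): ketone, 1 C=O (running total 8).

8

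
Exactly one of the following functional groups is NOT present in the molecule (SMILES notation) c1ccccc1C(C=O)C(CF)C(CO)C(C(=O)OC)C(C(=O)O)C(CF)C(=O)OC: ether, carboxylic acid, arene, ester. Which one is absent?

arene: present (C6H5 — C6H5– phenyl ring → arene).
ester: present (CH(COOCH3) — pendant –COOCH3: carbonyl C bonded to C and –OCH3 → ester).
carboxylic acid: present (CH(COOH) — pendant –COOH: carbonyl C bonded to C and –OH → carboxylic acid).
ether: absent. In each of CH(COOCH3) and COOCH3, the C–O–C oxygen is adjacent to a C=O, so it belongs to an ester, not an ether.

ether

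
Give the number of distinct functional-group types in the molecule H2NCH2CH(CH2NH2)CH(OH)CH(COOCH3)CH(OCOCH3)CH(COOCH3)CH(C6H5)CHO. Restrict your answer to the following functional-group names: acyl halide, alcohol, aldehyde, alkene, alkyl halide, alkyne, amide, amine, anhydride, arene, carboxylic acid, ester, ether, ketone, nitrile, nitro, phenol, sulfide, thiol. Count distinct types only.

–NH2 on an sp³ carbon with no adjacent C=O → amine.
pendant –CH2NH2: N on sp³ C, no adjacent C=O → amine.
–OH on an sp³ carbon → alcohol (secondary).
pendant –COOCH3: carbonyl C bonded to C and –OCH3 → ester.
pendant –OC(=O)CH3: an acyloxy group → ester.
pendant –COOCH3: carbonyl C bonded to C and –OCH3 → ester.
pendant –C6H5: benzene ring → arene.
terminal –CHO: carbonyl C bonded to H and C → aldehyde.
Distinct types present: alcohol, aldehyde, amine, arene, ester.

5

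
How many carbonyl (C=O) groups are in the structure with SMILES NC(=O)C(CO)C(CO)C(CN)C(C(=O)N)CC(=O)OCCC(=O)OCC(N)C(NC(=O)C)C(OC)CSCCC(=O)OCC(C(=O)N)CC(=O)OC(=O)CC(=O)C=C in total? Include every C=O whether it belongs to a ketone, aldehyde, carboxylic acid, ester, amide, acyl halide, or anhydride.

10

H2NCO: amide, 1 C=O (running total 1).
CH(CONH2): amide, 1 C=O (running total 2).
CH2COOCH2: ester, 1 C=O (running total 3).
CH2COOCH2: ester, 1 C=O (running total 4).
CH(NHCOCH3): amide, 1 C=O (running total 5).
CH2COOCH2: ester, 1 C=O (running total 6).
CH(CONH2): amide, 1 C=O (running total 7).
CH2CO-O-COCH2: anhydride, 2 C=O (running total 9).
CO: ketone, 1 C=O (running total 10).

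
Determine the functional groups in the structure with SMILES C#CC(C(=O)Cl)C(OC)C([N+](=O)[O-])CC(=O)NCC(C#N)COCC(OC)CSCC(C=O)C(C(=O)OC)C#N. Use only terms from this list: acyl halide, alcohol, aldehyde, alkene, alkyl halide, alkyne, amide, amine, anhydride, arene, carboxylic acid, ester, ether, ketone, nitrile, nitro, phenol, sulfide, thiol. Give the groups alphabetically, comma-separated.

C≡C triple bond → alkyne.
pendant –C(=O)X: carbonyl C bonded to C and halogen → acyl halide.
pendant –OCH3: C–O–C with sp³ C, no adjacent C=O → ether.
–NO2 on an sp³ carbon → nitro (the N=O is not a carbonyl).
–C(=O)–N– linkage → amide (the N is not an amine).
pendant –C≡N: nitrile.
C–O–C with sp³ carbons on both sides and no adjacent C=O → ether.
pendant –OCH3: C–O–C with sp³ C, no adjacent C=O → ether.
C–S–C linkage → sulfide (thioether).
pendant –CHO: carbonyl C bonded to C and H → aldehyde.
pendant –COOCH3: carbonyl C bonded to C and –OCH3 → ester.
–C≡N: carbon triple-bonded to nitrogen → nitrile.

acyl halide, aldehyde, alkyne, amide, ester, ether, nitrile, nitro, sulfide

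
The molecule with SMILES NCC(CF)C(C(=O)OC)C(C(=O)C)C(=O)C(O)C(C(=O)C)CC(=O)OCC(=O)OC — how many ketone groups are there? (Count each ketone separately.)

3

–NH2 on an sp³ carbon with no adjacent C=O → amine.
pendant –CH2X: halogen on sp³ carbon → alkyl halide.
pendant –COOCH3: carbonyl C bonded to C and –OCH3 → ester.
pendant –COCH3: carbonyl C bonded to two carbons → ketone.
–C(=O)– with carbon on both sides → ketone.
–OH on an sp³ carbon → alcohol (secondary).
pendant –COCH3: carbonyl C bonded to two carbons → ketone.
–C(=O)–O–C with C on the carbonyl side → ester.
–C(=O)OCH3: carbonyl C bonded to C and to –OCH3 → ester (not ketone + ether).
Ketone appears at: CH(COCH3), CO, CH(COCH3) → 3.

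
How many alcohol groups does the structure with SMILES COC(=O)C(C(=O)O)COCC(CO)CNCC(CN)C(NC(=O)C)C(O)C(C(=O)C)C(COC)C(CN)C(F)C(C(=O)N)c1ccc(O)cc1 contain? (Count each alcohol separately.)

CH3O–C(=O)–: carbonyl C bonded to C and to –OCH3 → ester (not ketone + ether).
pendant –COOH: carbonyl C bonded to C and –OH → carboxylic acid.
C–O–C with sp³ carbons on both sides and no adjacent C=O → ether.
pendant –CH2OH on an sp³ backbone C → alcohol.
C–N–C with sp³ carbons and no adjacent C=O → amine (secondary).
pendant –CH2NH2: N on sp³ C, no adjacent C=O → amine.
pendant –NHC(=O)CH3: N bonded to a carbonyl → amide (not amine).
–OH on an sp³ carbon → alcohol (secondary).
pendant –COCH3: carbonyl C bonded to two carbons → ketone.
pendant –CH2OCH3: C–O–C linkage → ether.
pendant –CH2NH2: N on sp³ C, no adjacent C=O → amine.
halogen on an sp³ carbon → alkyl halide.
pendant –CONH2: carbonyl C bonded to C and N → amide.
–OH attached directly to an aromatic ring → phenol (not alcohol); the ring itself is an arene.
Alcohol appears at: CH(CH2OH), CH(OH) → 2.

2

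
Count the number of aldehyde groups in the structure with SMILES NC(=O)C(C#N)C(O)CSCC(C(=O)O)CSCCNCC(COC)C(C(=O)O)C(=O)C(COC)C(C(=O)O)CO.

0

–C(=O)NH2: carbonyl C bonded to C and to N → amide (the N is not a separate amine).
pendant –C≡N: nitrile.
–OH on an sp³ carbon → alcohol (secondary).
C–S–C linkage → sulfide (thioether).
pendant –COOH: carbonyl C bonded to C and –OH → carboxylic acid.
C–S–C linkage → sulfide (thioether).
C–N–C with sp³ carbons and no adjacent C=O → amine (secondary).
pendant –CH2OCH3: C–O–C linkage → ether.
pendant –COOH: carbonyl C bonded to C and –OH → carboxylic acid.
–C(=O)– with carbon on both sides → ketone.
pendant –CH2OCH3: C–O–C linkage → ether.
pendant –COOH: carbonyl C bonded to C and –OH → carboxylic acid.
–OH on an sp³ carbon → alcohol.
No segment is a aldehyde: CH(COOH) is carboxylic acid, not aldehyde; CH(COOH) is carboxylic acid, not aldehyde; CO is ketone, not aldehyde. → 0.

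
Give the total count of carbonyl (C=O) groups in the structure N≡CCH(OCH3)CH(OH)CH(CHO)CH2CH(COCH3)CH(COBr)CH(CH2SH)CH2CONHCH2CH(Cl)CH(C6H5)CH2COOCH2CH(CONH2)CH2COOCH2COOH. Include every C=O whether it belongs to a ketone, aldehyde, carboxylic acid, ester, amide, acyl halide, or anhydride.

8

CH(CHO): aldehyde, 1 C=O (running total 1).
CH(COCH3): ketone, 1 C=O (running total 2).
CH(COBr): acyl halide, 1 C=O (running total 3).
CH2CONHCH2: amide, 1 C=O (running total 4).
CH2COOCH2: ester, 1 C=O (running total 5).
CH(CONH2): amide, 1 C=O (running total 6).
CH2COOCH2: ester, 1 C=O (running total 7).
COOH: carboxylic acid, 1 C=O (running total 8).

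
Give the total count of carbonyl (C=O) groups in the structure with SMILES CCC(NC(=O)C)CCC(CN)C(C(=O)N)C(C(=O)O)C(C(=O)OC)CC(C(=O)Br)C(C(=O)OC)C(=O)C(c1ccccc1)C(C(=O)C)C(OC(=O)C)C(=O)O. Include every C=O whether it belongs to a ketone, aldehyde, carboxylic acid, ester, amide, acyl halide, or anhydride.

CH(NHCOCH3): amide, 1 C=O (running total 1).
CH(CONH2): amide, 1 C=O (running total 2).
CH(COOH): carboxylic acid, 1 C=O (running total 3).
CH(COOCH3): ester, 1 C=O (running total 4).
CH(COBr): acyl halide, 1 C=O (running total 5).
CH(COOCH3): ester, 1 C=O (running total 6).
CO: ketone, 1 C=O (running total 7).
CH(COCH3): ketone, 1 C=O (running total 8).
CH(OCOCH3): ester, 1 C=O (running total 9).
COOH: carboxylic acid, 1 C=O (running total 10).

10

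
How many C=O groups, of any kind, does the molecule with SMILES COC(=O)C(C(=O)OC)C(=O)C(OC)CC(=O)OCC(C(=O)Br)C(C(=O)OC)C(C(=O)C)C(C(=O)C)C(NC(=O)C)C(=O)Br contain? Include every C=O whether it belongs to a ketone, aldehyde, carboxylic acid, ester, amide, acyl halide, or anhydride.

10

CH3OOC: ester, 1 C=O (running total 1).
CH(COOCH3): ester, 1 C=O (running total 2).
CO: ketone, 1 C=O (running total 3).
CH2COOCH2: ester, 1 C=O (running total 4).
CH(COBr): acyl halide, 1 C=O (running total 5).
CH(COOCH3): ester, 1 C=O (running total 6).
CH(COCH3): ketone, 1 C=O (running total 7).
CH(COCH3): ketone, 1 C=O (running total 8).
CH(NHCOCH3): amide, 1 C=O (running total 9).
COBr: acyl halide, 1 C=O (running total 10).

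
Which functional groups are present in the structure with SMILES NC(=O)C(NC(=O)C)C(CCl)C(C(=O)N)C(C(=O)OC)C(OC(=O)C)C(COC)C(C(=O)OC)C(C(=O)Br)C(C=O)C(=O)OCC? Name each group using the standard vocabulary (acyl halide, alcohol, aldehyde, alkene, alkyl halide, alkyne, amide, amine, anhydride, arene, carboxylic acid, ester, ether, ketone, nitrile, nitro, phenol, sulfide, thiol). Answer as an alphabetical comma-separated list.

acyl halide, aldehyde, alkyl halide, amide, ester, ether

Reading the structure from left to right:
  H2NCO: –C(=O)NH2: carbonyl C bonded to C and to N → amide (the N is not a separate amine).
  CH(NHCOCH3): pendant –NHC(=O)CH3: N bonded to a carbonyl → amide (not amine).
  CH(CH2Cl): pendant –CH2X: halogen on sp³ carbon → alkyl halide.
  CH(CONH2): pendant –CONH2: carbonyl C bonded to C and N → amide.
  CH(COOCH3): pendant –COOCH3: carbonyl C bonded to C and –OCH3 → ester.
  CH(OCOCH3): pendant –OC(=O)CH3: an acyloxy group → ester.
  CH(CH2OCH3): pendant –CH2OCH3: C–O–C linkage → ether.
  CH(COOCH3): pendant –COOCH3: carbonyl C bonded to C and –OCH3 → ester.
  CH(COBr): pendant –C(=O)X: carbonyl C bonded to C and halogen → acyl halide.
  CH(CHO): pendant –CHO: carbonyl C bonded to C and H → aldehyde.
  COOCH2CH3: –C(=O)OCH2CH3: carbonyl C bonded to C and to –OEt → ester.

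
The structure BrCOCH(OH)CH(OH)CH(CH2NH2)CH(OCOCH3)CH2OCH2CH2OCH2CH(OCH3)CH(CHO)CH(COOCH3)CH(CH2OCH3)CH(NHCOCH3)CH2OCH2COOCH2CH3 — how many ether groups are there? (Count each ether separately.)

–C(=O)Br: carbonyl C bonded to C and to a halogen → acyl halide (not alkyl halide).
–OH on an sp³ carbon → alcohol (secondary).
–OH on an sp³ carbon → alcohol (secondary).
pendant –CH2NH2: N on sp³ C, no adjacent C=O → amine.
pendant –OC(=O)CH3: an acyloxy group → ester.
C–O–C with sp³ carbons on both sides and no adjacent C=O → ether.
C–O–C with sp³ carbons on both sides and no adjacent C=O → ether.
pendant –OCH3: C–O–C with sp³ C, no adjacent C=O → ether.
pendant –CHO: carbonyl C bonded to C and H → aldehyde.
pendant –COOCH3: carbonyl C bonded to C and –OCH3 → ester.
pendant –CH2OCH3: C–O–C linkage → ether.
pendant –NHC(=O)CH3: N bonded to a carbonyl → amide (not amine).
C–O–C with sp³ carbons on both sides and no adjacent C=O → ether.
–C(=O)OCH2CH3: carbonyl C bonded to C and to –OEt → ester.
Ether appears at: CH2OCH2, CH2OCH2, CH(OCH3), CH(CH2OCH3), CH2OCH2 → 5.

5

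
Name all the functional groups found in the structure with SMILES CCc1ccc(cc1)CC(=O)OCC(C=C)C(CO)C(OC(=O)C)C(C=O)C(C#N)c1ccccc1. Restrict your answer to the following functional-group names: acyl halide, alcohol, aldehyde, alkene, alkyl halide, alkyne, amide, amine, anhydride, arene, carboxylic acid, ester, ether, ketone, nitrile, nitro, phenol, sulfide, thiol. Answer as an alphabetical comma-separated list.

alcohol, aldehyde, alkene, arene, ester, nitrile

Reading the structure from left to right:
  C6H4: para-disubstituted benzene ring → arene.
  CH2COOCH2: –C(=O)–O–C with C on the carbonyl side → ester.
  CH(CH=CH2): pendant –CH=CH2: C=C double bond → alkene.
  CH(CH2OH): pendant –CH2OH on an sp³ backbone C → alcohol.
  CH(OCOCH3): pendant –OC(=O)CH3: an acyloxy group → ester.
  CH(CHO): pendant –CHO: carbonyl C bonded to C and H → aldehyde.
  CH(CN): pendant –C≡N: nitrile.
  C6H5: –C6H5 phenyl ring → arene.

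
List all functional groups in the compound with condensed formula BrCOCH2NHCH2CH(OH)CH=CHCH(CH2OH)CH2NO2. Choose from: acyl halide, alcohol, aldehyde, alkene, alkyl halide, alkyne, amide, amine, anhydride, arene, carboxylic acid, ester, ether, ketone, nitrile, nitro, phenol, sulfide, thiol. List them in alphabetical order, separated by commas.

acyl halide, alcohol, alkene, amine, nitro

–C(=O)Br: carbonyl C bonded to C and to a halogen → acyl halide (not alkyl halide).
C–N–C with sp³ carbons and no adjacent C=O → amine (secondary).
–OH on an sp³ carbon → alcohol (secondary).
C=C double bond → alkene.
pendant –CH2OH on an sp³ backbone C → alcohol.
–NO2 on carbon → nitro group.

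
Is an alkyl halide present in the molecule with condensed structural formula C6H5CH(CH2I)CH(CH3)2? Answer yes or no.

yes

Taking each segment in turn:
  C6H5: C6H5– phenyl ring → arene.
  CH(CH2I): pendant –CH2X: halogen on sp³ carbon → alkyl halide.
The CH(CH2I) segment supplies the alkyl halide: pendant –CH2X: halogen on sp³ carbon → alkyl halide.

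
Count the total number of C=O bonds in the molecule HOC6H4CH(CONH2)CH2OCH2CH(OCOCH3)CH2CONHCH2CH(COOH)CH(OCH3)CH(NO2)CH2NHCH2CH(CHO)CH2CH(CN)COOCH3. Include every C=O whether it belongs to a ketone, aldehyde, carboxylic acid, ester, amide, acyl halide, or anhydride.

CH(CONH2): amide, 1 C=O (running total 1).
CH(OCOCH3): ester, 1 C=O (running total 2).
CH2CONHCH2: amide, 1 C=O (running total 3).
CH(COOH): carboxylic acid, 1 C=O (running total 4).
CH(CHO): aldehyde, 1 C=O (running total 5).
COOCH3: ester, 1 C=O (running total 6).

6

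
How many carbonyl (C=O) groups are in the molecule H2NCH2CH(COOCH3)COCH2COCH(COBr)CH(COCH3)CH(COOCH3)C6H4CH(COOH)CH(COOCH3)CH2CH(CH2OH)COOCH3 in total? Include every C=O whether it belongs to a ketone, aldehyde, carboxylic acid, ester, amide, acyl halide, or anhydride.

9

CH(COOCH3): ester, 1 C=O (running total 1).
CO: ketone, 1 C=O (running total 2).
CO: ketone, 1 C=O (running total 3).
CH(COBr): acyl halide, 1 C=O (running total 4).
CH(COCH3): ketone, 1 C=O (running total 5).
CH(COOCH3): ester, 1 C=O (running total 6).
CH(COOH): carboxylic acid, 1 C=O (running total 7).
CH(COOCH3): ester, 1 C=O (running total 8).
COOCH3: ester, 1 C=O (running total 9).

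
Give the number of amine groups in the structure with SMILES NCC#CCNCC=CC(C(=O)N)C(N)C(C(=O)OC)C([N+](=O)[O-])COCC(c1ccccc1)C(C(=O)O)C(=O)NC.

3

–NH2 on an sp³ carbon with no adjacent C=O → amine.
C≡C triple bond → alkyne.
C–N–C with sp³ carbons and no adjacent C=O → amine (secondary).
C=C double bond → alkene.
pendant –CONH2: carbonyl C bonded to C and N → amide.
–NH2 on an sp³ carbon with no adjacent C=O → amine.
pendant –COOCH3: carbonyl C bonded to C and –OCH3 → ester.
–NO2 on an sp³ carbon → nitro (the N=O is not a carbonyl).
C–O–C with sp³ carbons on both sides and no adjacent C=O → ether.
pendant –C6H5: benzene ring → arene.
pendant –COOH: carbonyl C bonded to C and –OH → carboxylic acid.
–C(=O)NHCH3: carbonyl C bonded to C and to N → amide (the N is not an amine).
Amine appears at: H2NCH2, CH2NHCH2, CH(NH2) → 3.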